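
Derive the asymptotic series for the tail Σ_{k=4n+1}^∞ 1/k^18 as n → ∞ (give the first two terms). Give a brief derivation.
Σ_{k>4n} 1/k^18 = 1/(17 · (4n)^17) − 1/(2 · (4n)^18) + O(1/(4n)^19)

Compare to the integral: ∫_{4n}^∞ x^(−18) dx = [−x^(−17)/17]_{4n}^∞ = 1/((18−1)·(4n)^17). The Euler-Maclaurin correction adds −f(4n)/2 = −1/(2·(4n)^18). Euler-Maclaurin then gives
  Σ_{k>4n} 1/k^18 = ∫_{4n}^∞ dx/x^18 − 1/(2·(4n)^18) + O(1/(4n)^19).
(Equivalently this is ζ(18) − Σ_{k≤4n} 1/k^18.)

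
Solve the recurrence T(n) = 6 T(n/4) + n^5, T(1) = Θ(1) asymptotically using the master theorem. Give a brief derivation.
T(n) = Θ(n^5)

log_4 6 ≈ 1.292. f(n) = n^5 dominates n^(log_4 6) since 5 > 1.292, and the regularity condition a·f(n/b) = 6·(n/4)^5 = (6/1024)·n^5 ≤ c·f(n) holds with c = 6/1024 ≈ 0.00586 < 1. So this is Case 3: T(n) = Θ(f(n)) = Θ(n^5).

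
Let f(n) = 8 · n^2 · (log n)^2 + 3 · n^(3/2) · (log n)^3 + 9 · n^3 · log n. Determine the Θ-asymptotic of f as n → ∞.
f(n) ∈ Θ(n^3 · log n)

Compare the terms by growth order. For large n, n^a · (log n)^b dominates n^a' · (log n)^b' iff a > a', or (a = a' and b > b'). Ranking the 3 terms shows the dominant one is 9 · n^3 · log n. Hence f(n) ∈ Θ(n^3 · log n).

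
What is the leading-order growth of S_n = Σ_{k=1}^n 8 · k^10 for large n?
S_n ~ 8 · n^11 / 11

By integral comparison (Euler-Maclaurin), Σ_{k=1}^n 8 · k^10 = 8 · ∫_0^n x^10 dx + O(n^10) = 8 · n^11/11 + O(n^10). (Equivalently, Faulhaber's formula gives the same leading term.)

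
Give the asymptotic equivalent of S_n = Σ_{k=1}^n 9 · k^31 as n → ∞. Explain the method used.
S_n ~ 9 · n^32 / 32

By integral comparison (Euler-Maclaurin), Σ_{k=1}^n 9 · k^31 = 9 · ∫_0^n x^31 dx + O(n^31) = 9 · n^32/32 + O(n^31). (Equivalently, Faulhaber's formula gives the same leading term.)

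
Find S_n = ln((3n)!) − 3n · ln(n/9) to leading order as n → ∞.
S_n ~ 3n · (ln 27 − 1) + O(ln n)

Stirling: ln((3n)!) = 3n ln(3n) − 3n + O(ln n).
  S_n = 3n ln(3n) − 3n − 3n ln(n/9) + O(ln n)
      = 3n ln(3n) − 3n ln n + 3n ln 9 − 3n + O(ln n)
      = 3n ln 3 + 3n ln 9 − 3n + O(ln n)
      = 3n (ln 27 − 1) + O(ln n).
Numerically ln(27) − 1 ≈ 2.2958.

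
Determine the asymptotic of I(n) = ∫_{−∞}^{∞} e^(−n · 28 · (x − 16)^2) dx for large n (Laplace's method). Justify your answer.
I(n) = sqrt(π/(28n))

Here φ(x) = 28 · (x − 16)^2 has its unique minimum at x* = 16 with φ(x*) = 0 and φ''(x*) = 56. Laplace's method gives
  I(n) ~ e^(−n φ(x*)) · sqrt(2π / (n · φ''(x*))) = sqrt(2π / (56n)) = sqrt(π/(28n)).
This is exact: substituting u = (x − 16)·sqrt(28n) gives I(n) = (1/sqrt(28n)) ∫_{−∞}^{∞} e^(−u^2) du = sqrt(π/(28n)).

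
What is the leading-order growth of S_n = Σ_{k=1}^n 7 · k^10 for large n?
S_n ~ 7 · n^11 / 11

By integral comparison (Euler-Maclaurin), Σ_{k=1}^n 7 · k^10 = 7 · ∫_0^n x^10 dx + O(n^10) = 7 · n^11/11 + O(n^10). (Equivalently, Faulhaber's formula gives the same leading term.)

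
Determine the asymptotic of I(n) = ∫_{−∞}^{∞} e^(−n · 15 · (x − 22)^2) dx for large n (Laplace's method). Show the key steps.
I(n) = sqrt(π/(15n))

Here φ(x) = 15 · (x − 22)^2 has its unique minimum at x* = 22 with φ(x*) = 0 and φ''(x*) = 30. Laplace's method gives
  I(n) ~ e^(−n φ(x*)) · sqrt(2π / (n · φ''(x*))) = sqrt(2π / (30n)) = sqrt(π/(15n)).
This is exact: substituting u = (x − 22)·sqrt(15n) gives I(n) = (1/sqrt(15n)) ∫_{−∞}^{∞} e^(−u^2) du = sqrt(π/(15n)).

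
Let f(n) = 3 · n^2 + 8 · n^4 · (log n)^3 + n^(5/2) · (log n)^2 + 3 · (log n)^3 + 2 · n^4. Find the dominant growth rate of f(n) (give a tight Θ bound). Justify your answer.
f(n) ∈ Θ(n^4 · (log n)^3)

Compare the terms by growth order. For large n, n^a · (log n)^b dominates n^a' · (log n)^b' iff a > a', or (a = a' and b > b'). Ranking the 5 terms shows the dominant one is 8 · n^4 · (log n)^3. Hence f(n) ∈ Θ(n^4 · (log n)^3).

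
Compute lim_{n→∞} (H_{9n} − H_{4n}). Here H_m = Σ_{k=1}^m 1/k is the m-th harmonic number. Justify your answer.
lim = ln(9/4)

Euler-Maclaurin gives H_m = ln m + γ + 1/(2m) + O(1/m^2). The γ and O(1/m) terms cancel in the difference:
  H_{9n} − H_{4n} = ln(9n) − ln(4n) + O(1/n) = ln(9/4) + O(1/n).
Hence the limit is ln(9/4).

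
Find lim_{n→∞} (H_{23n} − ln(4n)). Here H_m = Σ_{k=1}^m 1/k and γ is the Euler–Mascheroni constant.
lim = ln(23/4) + γ

By Euler-Maclaurin, H_m = ln m + γ + O(1/m). So
  H_{23n} − ln(4n) = ln(23n) + γ − ln(4n) + O(1/n)
                       = ln(23/4) + γ + O(1/n).
Hence the limit is ln(23/4) + γ.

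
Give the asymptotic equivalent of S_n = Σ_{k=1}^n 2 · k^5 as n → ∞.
S_n ~ n^6 / 3

By integral comparison (Euler-Maclaurin), Σ_{k=1}^n 2 · k^5 = 2 · ∫_0^n x^5 dx + O(n^5) = 2 · n^6/6 = n^6 / 3 + O(n^5). (Equivalently, Faulhaber's formula gives the same leading term.)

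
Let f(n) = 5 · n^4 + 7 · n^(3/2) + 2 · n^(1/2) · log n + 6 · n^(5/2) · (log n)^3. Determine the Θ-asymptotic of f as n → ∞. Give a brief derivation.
f(n) ∈ Θ(n^4)

Compare the terms by growth order. For large n, n^a · (log n)^b dominates n^a' · (log n)^b' iff a > a', or (a = a' and b > b'). Ranking the 4 terms shows the dominant one is 5 · n^4. Hence f(n) ∈ Θ(n^4).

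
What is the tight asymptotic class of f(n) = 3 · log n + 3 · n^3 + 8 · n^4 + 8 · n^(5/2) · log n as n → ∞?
f(n) ∈ Θ(n^4)

Compare the terms by growth order. For large n, n^a · (log n)^b dominates n^a' · (log n)^b' iff a > a', or (a = a' and b > b'). Ranking the 4 terms shows the dominant one is 8 · n^4. Hence f(n) ∈ Θ(n^4).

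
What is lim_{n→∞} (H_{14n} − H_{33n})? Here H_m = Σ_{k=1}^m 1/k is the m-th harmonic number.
lim = ln(14/33)

Euler-Maclaurin gives H_m = ln m + γ + 1/(2m) + O(1/m^2). The γ and O(1/m) terms cancel in the difference:
  H_{14n} − H_{33n} = ln(14n) − ln(33n) + O(1/n) = ln(14/33) + O(1/n).
Hence the limit is ln(14/33).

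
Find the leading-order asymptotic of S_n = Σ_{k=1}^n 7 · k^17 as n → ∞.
S_n ~ 7 · n^18 / 18

By integral comparison (Euler-Maclaurin), Σ_{k=1}^n 7 · k^17 = 7 · ∫_0^n x^17 dx + O(n^17) = 7 · n^18/18 + O(n^17). (Equivalently, Faulhaber's formula gives the same leading term.)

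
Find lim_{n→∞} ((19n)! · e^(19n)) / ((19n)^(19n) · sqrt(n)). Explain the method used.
lim = sqrt(2π·19)

Stirling: (19n)! ~ sqrt(2π·19n) · (19n/e)^(19n). Hence
  (19n)! · e^(19n) / (19n)^(19n) ~ sqrt(2π·19n).
Dividing by sqrt(n): sqrt(2π·19n) / sqrt(n) = sqrt(2π·19) · n^((1−1)/2), so the limit is sqrt(2π·19).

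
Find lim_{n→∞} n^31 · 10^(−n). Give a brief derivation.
lim = 0

Exponentials with base > 1 dominate every fixed polynomial: for any fixed c, n^c / 10^n → 0 as n → ∞ (e.g. by the ratio test, or by writing 10^n = e^(n ln 10) and noting e^(n ln 10) / n^c → ∞). Hence n^31 · 10^(−n) = n^31 / 10^n → 0.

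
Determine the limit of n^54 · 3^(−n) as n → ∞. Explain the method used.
lim = 0

Exponentials with base > 1 dominate every fixed polynomial: for any fixed c, n^c / 3^n → 0 as n → ∞ (e.g. by the ratio test, or by writing 3^n = e^(n ln 3) and noting e^(n ln 3) / n^c → ∞). Hence n^54 · 3^(−n) = n^54 / 3^n → 0.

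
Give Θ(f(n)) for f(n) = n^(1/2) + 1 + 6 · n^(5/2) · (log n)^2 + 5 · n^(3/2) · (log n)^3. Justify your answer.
f(n) ∈ Θ(n^(5/2) · (log n)^2)

Compare the terms by growth order. For large n, n^a · (log n)^b dominates n^a' · (log n)^b' iff a > a', or (a = a' and b > b'). Ranking the 4 terms shows the dominant one is 6 · n^(5/2) · (log n)^2. Hence f(n) ∈ Θ(n^(5/2) · (log n)^2).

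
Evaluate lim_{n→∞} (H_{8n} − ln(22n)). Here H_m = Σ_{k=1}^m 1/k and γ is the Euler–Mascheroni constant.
lim = ln(4/11) + γ

By Euler-Maclaurin, H_m = ln m + γ + O(1/m). So
  H_{8n} − ln(22n) = ln(8n) + γ − ln(22n) + O(1/n)
                       = ln(8/22) + γ + O(1/n).
Hence the limit is ln(8/22) + γ (= ln(4/11)).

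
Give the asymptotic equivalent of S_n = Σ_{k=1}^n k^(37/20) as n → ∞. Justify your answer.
S_n ~ (20/57) · n^(57/20)

Integral comparison: Σ_{k=1}^n k^(37/20) = ∫_0^n x^(37/20) dx + O(n^(37/20)). The integral is n^(1 + 37/20) / (1 + 37/20) = n^((37+20)/20) / ((37+20)/20) = (20/57) · n^(57/20).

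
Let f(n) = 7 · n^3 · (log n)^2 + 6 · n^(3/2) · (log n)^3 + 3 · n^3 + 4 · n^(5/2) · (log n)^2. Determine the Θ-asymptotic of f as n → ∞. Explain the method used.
f(n) ∈ Θ(n^3 · (log n)^2)

Compare the terms by growth order. For large n, n^a · (log n)^b dominates n^a' · (log n)^b' iff a > a', or (a = a' and b > b'). Ranking the 4 terms shows the dominant one is 7 · n^3 · (log n)^2. Hence f(n) ∈ Θ(n^3 · (log n)^2).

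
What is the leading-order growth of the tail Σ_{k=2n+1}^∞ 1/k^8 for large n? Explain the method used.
Σ_{k>2n} 1/k^8 ~ 1/(7 · (2n)^7)

Compare to the integral: ∫_{2n}^∞ x^(−8) dx = [−x^(−7)/7]_{2n}^∞ = 1/((8−1)·(2n)^7). Euler-Maclaurin then gives
  Σ_{k>2n} 1/k^8 = ∫_{2n}^∞ dx/x^8 − 1/(2·(2n)^8) + O(1/(2n)^9).
(Equivalently this is ζ(8) − Σ_{k≤2n} 1/k^8.)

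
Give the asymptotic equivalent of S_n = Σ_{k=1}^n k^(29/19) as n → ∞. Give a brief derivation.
S_n ~ (19/48) · n^(48/19)

Integral comparison: Σ_{k=1}^n k^(29/19) = ∫_0^n x^(29/19) dx + O(n^(29/19)). The integral is n^(1 + 29/19) / (1 + 29/19) = n^((29+19)/19) / ((29+19)/19) = (19/48) · n^(48/19).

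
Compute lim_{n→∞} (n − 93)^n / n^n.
lim = e^(−93)

Rewrite as (1 − 93/n)^(n). By the standard limit (1 + x/n)^n → e^x, we have (1 − 93/n)^n → e^(−93), and raising to the 1st power gives e^(−93).
More precisely, ln[(1 − 93/n)^(n)] = n · ln(1 − 93/n) = n · (-93/n + O(1/n^2)) = -93 + O(1/n) → -93.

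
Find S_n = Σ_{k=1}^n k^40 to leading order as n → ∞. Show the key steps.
S_n ~ n^41 / 41

By integral comparison (Euler-Maclaurin), Σ_{k=1}^n k^40 = ∫_0^n x^40 dx + O(n^40) = n^41/41 + O(n^40). (Equivalently, Faulhaber's formula gives the same leading term.)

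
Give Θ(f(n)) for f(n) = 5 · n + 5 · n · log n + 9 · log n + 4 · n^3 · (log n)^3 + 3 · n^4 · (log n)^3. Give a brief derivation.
f(n) ∈ Θ(n^4 · (log n)^3)

Compare the terms by growth order. For large n, n^a · (log n)^b dominates n^a' · (log n)^b' iff a > a', or (a = a' and b > b'). Ranking the 5 terms shows the dominant one is 3 · n^4 · (log n)^3. Hence f(n) ∈ Θ(n^4 · (log n)^3).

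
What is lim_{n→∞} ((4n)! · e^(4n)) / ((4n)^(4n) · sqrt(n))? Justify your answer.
lim = sqrt(2π·4)

Stirling: (4n)! ~ sqrt(2π·4n) · (4n/e)^(4n). Hence
  (4n)! · e^(4n) / (4n)^(4n) ~ sqrt(2π·4n).
Dividing by sqrt(n): sqrt(2π·4n) / sqrt(n) = sqrt(2π·4) · n^((1−1)/2), so the limit is sqrt(2π·4).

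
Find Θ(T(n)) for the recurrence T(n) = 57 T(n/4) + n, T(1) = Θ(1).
T(n) = Θ(n^(log_4 57))

Master theorem: compare f(n) = n to n^(log_4 57) where log_4 57 ≈ 2.916. Since 1 < log_4 57, we have f(n) = O(n^(log_4 57 − ε)) for some ε > 0 — Case 1. Hence T(n) = Θ(n^(log_4 57)).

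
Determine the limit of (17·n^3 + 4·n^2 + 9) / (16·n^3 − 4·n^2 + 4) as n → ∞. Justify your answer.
lim = 17/16

For large n the leading n^3 terms dominate both numerator and denominator. Dividing top and bottom by n^3, every other term tends to 0, leaving 17/16.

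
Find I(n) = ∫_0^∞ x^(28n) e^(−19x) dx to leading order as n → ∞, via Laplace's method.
I(n) ~ (sqrt(2π·28n) / 19) · (28n/(19e))^(28n)

Write the integrand as exp(28n ln x − 19x) and set f(x) = 28n ln x − 19x. Then f'(x) = 28n/x − 19 = 0 at x* = 28n/19, and f''(x*) = −28n/x*^2 = −19^2/(28n). Laplace's method (interior maximum) gives
  I(n) ~ e^(f(x*)) · sqrt(2π / |f''(x*)|)
        = exp(28n ln(28n/19) − 28n) · sqrt(2π · 28n / 19^2)
        = (28n/19)^(28n) e^(−28n) · sqrt(2π·28n) / 19
        = (sqrt(2π·28n) / 19) · (28n/(19e))^(28n).
This matches Γ(28n+1)/19^(28n+1) with Stirling applied to Γ.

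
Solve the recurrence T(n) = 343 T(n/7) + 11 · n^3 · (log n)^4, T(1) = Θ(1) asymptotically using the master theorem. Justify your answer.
T(n) = Θ(n^3 · (log n)^5)

Here log_7 343 = 3 and f(n) = 11 · n^3 · (log n)^4 = Θ(n^(log_7 343) · (log n)^4). This is the extended Case 2 of the master theorem (f matches the critical exponent up to log factors), giving T(n) = Θ(n^(log_7 343) · (log n)^(4+1)) = Θ(n^3 · (log n)^5).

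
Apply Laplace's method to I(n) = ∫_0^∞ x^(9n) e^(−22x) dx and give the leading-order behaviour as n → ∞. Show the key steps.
I(n) ~ (sqrt(2π·9n) / 22) · (9n/(22e))^(9n)

Write the integrand as exp(9n ln x − 22x) and set f(x) = 9n ln x − 22x. Then f'(x) = 9n/x − 22 = 0 at x* = 9n/22, and f''(x*) = −9n/x*^2 = −22^2/(9n). Laplace's method (interior maximum) gives
  I(n) ~ e^(f(x*)) · sqrt(2π / |f''(x*)|)
        = exp(9n ln(9n/22) − 9n) · sqrt(2π · 9n / 22^2)
        = (9n/22)^(9n) e^(−9n) · sqrt(2π·9n) / 22
        = (sqrt(2π·9n) / 22) · (9n/(22e))^(9n).
This matches Γ(9n+1)/22^(9n+1) with Stirling applied to Γ.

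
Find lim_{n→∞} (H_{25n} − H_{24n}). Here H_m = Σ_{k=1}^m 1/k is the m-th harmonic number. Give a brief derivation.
lim = ln(25/24)

Euler-Maclaurin gives H_m = ln m + γ + 1/(2m) + O(1/m^2). The γ and O(1/m) terms cancel in the difference:
  H_{25n} − H_{24n} = ln(25n) − ln(24n) + O(1/n) = ln(25/24) + O(1/n).
Hence the limit is ln(25/24).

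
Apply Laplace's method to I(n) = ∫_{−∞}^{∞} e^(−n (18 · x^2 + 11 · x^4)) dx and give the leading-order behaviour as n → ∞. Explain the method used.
I(n) ~ sqrt(π/(18n))

φ(x) = 18 · x^2 + 11 · x^4 has its unique global minimum at x* = 0 (since φ'(x) = 36x + 44x^3 = 0 only at x = 0 for real x with both coefficients positive, and φ → ∞ as |x| → ∞). At x* = 0, φ(0) = 0 and φ''(0) = 36. Laplace's method then gives
  I(n) ~ sqrt(2π / (n · φ''(0))) · e^(−n φ(0)) = sqrt(2π / (36n)) = sqrt(π/(18n)).
The 11 · x^4 term contributes only at subleading order (an O(1/n) relative correction).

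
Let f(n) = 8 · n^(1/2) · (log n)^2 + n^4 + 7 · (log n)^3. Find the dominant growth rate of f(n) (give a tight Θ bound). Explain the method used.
f(n) ∈ Θ(n^4)

Compare the terms by growth order. For large n, n^a · (log n)^b dominates n^a' · (log n)^b' iff a > a', or (a = a' and b > b'). Ranking the 3 terms shows the dominant one is n^4. Hence f(n) ∈ Θ(n^4).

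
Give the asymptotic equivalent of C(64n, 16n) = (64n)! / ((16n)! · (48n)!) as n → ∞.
C(64n, 16n) ~ (256/27)^(16n) · sqrt(2/(3π·16n))

Write N = 16n. Apply Stirling to each factorial:
  (4N)! ~ sqrt(2π·4N) · (4N/e)^(4N),
  N! ~ sqrt(2π N) · (N/e)^N,
  (3N)! ~ sqrt(2π·3N) · (3N/e)^(3N).
The exponential factors combine to (4N)^(4N) / (N^N · (3N)^(3N)) = 4^(4N)/3^(3N) = (4^4/3^3)^N = (256/27)^N.
The square-root prefactors combine to sqrt(2π·4N) / (sqrt(2π N)·sqrt(2π·3N)) = sqrt(4 / (2π·3·N)) = sqrt(2/(3π·16n)).
Substituting N = 16n: C(64n, 16n) ~ (256/27)^(16n) · sqrt(2/(3π·16n)).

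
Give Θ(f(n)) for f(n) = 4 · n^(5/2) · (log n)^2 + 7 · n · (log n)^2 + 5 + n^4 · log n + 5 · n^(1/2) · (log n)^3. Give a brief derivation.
f(n) ∈ Θ(n^4 · log n)

Compare the terms by growth order. For large n, n^a · (log n)^b dominates n^a' · (log n)^b' iff a > a', or (a = a' and b > b'). Ranking the 5 terms shows the dominant one is n^4 · log n. Hence f(n) ∈ Θ(n^4 · log n).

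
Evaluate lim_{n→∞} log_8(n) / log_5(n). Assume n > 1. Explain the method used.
lim = ln(5) / ln(8) = log_8(5)

Change of base: log_8(n) = ln n / ln 8 and log_5(n) = ln n / ln 5. The ratio is (ln n / ln 8) · (ln 5 / ln n) = ln 5 / ln 8, a constant independent of n. So the limit is ln 5 / ln 8 = log_8(5).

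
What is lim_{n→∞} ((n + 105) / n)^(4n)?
lim = e^420

Rewrite as (1 + 105/n)^(4n). By the standard limit (1 + x/n)^n → e^x, we have (1 + 105/n)^n → e^105, and raising to the 4th power gives e^420.
More precisely, ln[(1 + 105/n)^(4n)] = 4n · ln(1 + 105/n) = 4n · (105/n + O(1/n^2)) = 420 + O(1/n) → 420.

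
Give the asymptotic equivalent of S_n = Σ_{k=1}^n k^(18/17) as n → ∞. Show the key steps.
S_n ~ (17/35) · n^(35/17)

Integral comparison: Σ_{k=1}^n k^(18/17) = ∫_0^n x^(18/17) dx + O(n^(18/17)). The integral is n^(1 + 18/17) / (1 + 18/17) = n^((18+17)/17) / ((18+17)/17) = (17/35) · n^(35/17).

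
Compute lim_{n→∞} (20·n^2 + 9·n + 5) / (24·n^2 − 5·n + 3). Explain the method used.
lim = 20/24 = 5/6

For large n the leading n^2 terms dominate both numerator and denominator. Dividing top and bottom by n^2, every other term tends to 0, leaving 20/24 = 5/6.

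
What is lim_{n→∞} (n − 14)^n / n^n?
lim = e^(−14)

Rewrite as (1 − 14/n)^(n). By the standard limit (1 + x/n)^n → e^x, we have (1 − 14/n)^n → e^(−14), and raising to the 1st power gives e^(−14).
More precisely, ln[(1 − 14/n)^(n)] = n · ln(1 − 14/n) = n · (-14/n + O(1/n^2)) = -14 + O(1/n) → -14.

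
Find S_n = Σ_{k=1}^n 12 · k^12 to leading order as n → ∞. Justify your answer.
S_n ~ 12 · n^13 / 13

By integral comparison (Euler-Maclaurin), Σ_{k=1}^n 12 · k^12 = 12 · ∫_0^n x^12 dx + O(n^12) = 12 · n^13/13 + O(n^12). (Equivalently, Faulhaber's formula gives the same leading term.)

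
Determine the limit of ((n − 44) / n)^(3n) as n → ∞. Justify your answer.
lim = e^(−132)

Rewrite as (1 − 44/n)^(3n). By the standard limit (1 + x/n)^n → e^x, we have (1 − 44/n)^n → e^(−44), and raising to the 3rd power gives e^(−132).
More precisely, ln[(1 − 44/n)^(3n)] = 3n · ln(1 − 44/n) = 3n · (-44/n + O(1/n^2)) = -132 + O(1/n) → -132.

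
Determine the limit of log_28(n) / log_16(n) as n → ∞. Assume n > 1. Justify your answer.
lim = ln(16) / ln(28) = log_28(16)

Change of base: log_28(n) = ln n / ln 28 and log_16(n) = ln n / ln 16. The ratio is (ln n / ln 28) · (ln 16 / ln n) = ln 16 / ln 28, a constant independent of n. So the limit is ln 16 / ln 28 = log_28(16).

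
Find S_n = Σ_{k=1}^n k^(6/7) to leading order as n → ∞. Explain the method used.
S_n ~ (7/13) · n^(13/7)

Integral comparison: Σ_{k=1}^n k^(6/7) = ∫_0^n x^(6/7) dx + O(n^(6/7)). The integral is n^(1 + 6/7) / (1 + 6/7) = n^((6+7)/7) / ((6+7)/7) = (7/13) · n^(13/7).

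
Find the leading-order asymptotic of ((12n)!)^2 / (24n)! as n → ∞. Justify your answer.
((12n)!)^2/(24n)! ~ ((2π·12n)^(1/2) / sqrt(2)) · 2^(−2·12n)  →  0

Write N = 12n. Stirling: N! ~ sqrt(2π N)(N/e)^N and (2N)! ~ sqrt(2π·2N)·(2N/e)^(2N).
  (N!)^2/(2N)! ~ (2π N)^(2/2) (N/e)^(2N) / [sqrt(2π·2N) (2N/e)^(2N)]
     = (2π N)^(2/2) / sqrt(2π·2N) · (N/(2N))^(2N)
     = (2π N)^((2−1)/2) / sqrt(2) · 2^(−2N).
Since 2^2 > 1, the factor 2^(−2N) decays exponentially, so the ratio → 0. Substituting N = 12n gives the stated form.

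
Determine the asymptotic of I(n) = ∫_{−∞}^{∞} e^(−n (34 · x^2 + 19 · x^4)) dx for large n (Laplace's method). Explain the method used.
I(n) ~ sqrt(π/(34n))

φ(x) = 34 · x^2 + 19 · x^4 has its unique global minimum at x* = 0 (since φ'(x) = 68x + 76x^3 = 0 only at x = 0 for real x with both coefficients positive, and φ → ∞ as |x| → ∞). At x* = 0, φ(0) = 0 and φ''(0) = 68. Laplace's method then gives
  I(n) ~ sqrt(2π / (n · φ''(0))) · e^(−n φ(0)) = sqrt(2π / (68n)) = sqrt(π/(34n)).
The 19 · x^4 term contributes only at subleading order (an O(1/n) relative correction).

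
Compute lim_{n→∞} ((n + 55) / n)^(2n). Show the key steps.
lim = e^110

Rewrite as (1 + 55/n)^(2n). By the standard limit (1 + x/n)^n → e^x, we have (1 + 55/n)^n → e^55, and raising to the 2nd power gives e^110.
More precisely, ln[(1 + 55/n)^(2n)] = 2n · ln(1 + 55/n) = 2n · (55/n + O(1/n^2)) = 110 + O(1/n) → 110.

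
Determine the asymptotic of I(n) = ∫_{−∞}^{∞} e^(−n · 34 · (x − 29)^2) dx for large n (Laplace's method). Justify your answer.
I(n) = sqrt(π/(34n))

Here φ(x) = 34 · (x − 29)^2 has its unique minimum at x* = 29 with φ(x*) = 0 and φ''(x*) = 68. Laplace's method gives
  I(n) ~ e^(−n φ(x*)) · sqrt(2π / (n · φ''(x*))) = sqrt(2π / (68n)) = sqrt(π/(34n)).
This is exact: substituting u = (x − 29)·sqrt(34n) gives I(n) = (1/sqrt(34n)) ∫_{−∞}^{∞} e^(−u^2) du = sqrt(π/(34n)).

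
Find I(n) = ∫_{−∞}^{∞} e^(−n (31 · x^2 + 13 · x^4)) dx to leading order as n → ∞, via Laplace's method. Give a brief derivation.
I(n) ~ sqrt(π/(31n))

φ(x) = 31 · x^2 + 13 · x^4 has its unique global minimum at x* = 0 (since φ'(x) = 62x + 52x^3 = 0 only at x = 0 for real x with both coefficients positive, and φ → ∞ as |x| → ∞). At x* = 0, φ(0) = 0 and φ''(0) = 62. Laplace's method then gives
  I(n) ~ sqrt(2π / (n · φ''(0))) · e^(−n φ(0)) = sqrt(2π / (62n)) = sqrt(π/(31n)).
The 13 · x^4 term contributes only at subleading order (an O(1/n) relative correction).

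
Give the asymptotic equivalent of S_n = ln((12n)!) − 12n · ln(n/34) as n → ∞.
S_n ~ 12n · (ln 408 − 1) + O(ln n)

Stirling: ln((12n)!) = 12n ln(12n) − 12n + O(ln n).
  S_n = 12n ln(12n) − 12n − 12n ln(n/34) + O(ln n)
      = 12n ln(12n) − 12n ln n + 12n ln 34 − 12n + O(ln n)
      = 12n ln 12 + 12n ln 34 − 12n + O(ln n)
      = 12n (ln 408 − 1) + O(ln n).
Numerically ln(408) − 1 ≈ 5.0113.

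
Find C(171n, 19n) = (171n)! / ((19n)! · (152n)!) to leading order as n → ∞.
C(171n, 19n) ~ (387420489/16777216)^(19n) · sqrt(9/(16π·19n))

Write N = 19n. Apply Stirling to each factorial:
  (9N)! ~ sqrt(2π·9N) · (9N/e)^(9N),
  N! ~ sqrt(2π N) · (N/e)^N,
  (8N)! ~ sqrt(2π·8N) · (8N/e)^(8N).
The exponential factors combine to (9N)^(9N) / (N^N · (8N)^(8N)) = 9^(9N)/8^(8N) = (9^9/8^8)^N = (387420489/16777216)^N.
The square-root prefactors combine to sqrt(2π·9N) / (sqrt(2π N)·sqrt(2π·8N)) = sqrt(9 / (2π·8·N)) = sqrt(9/(16π·19n)).
Substituting N = 19n: C(171n, 19n) ~ (387420489/16777216)^(19n) · sqrt(9/(16π·19n)).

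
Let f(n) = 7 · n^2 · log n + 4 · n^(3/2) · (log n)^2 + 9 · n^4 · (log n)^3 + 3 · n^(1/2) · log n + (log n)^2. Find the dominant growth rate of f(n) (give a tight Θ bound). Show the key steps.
f(n) ∈ Θ(n^4 · (log n)^3)

Compare the terms by growth order. For large n, n^a · (log n)^b dominates n^a' · (log n)^b' iff a > a', or (a = a' and b > b'). Ranking the 5 terms shows the dominant one is 9 · n^4 · (log n)^3. Hence f(n) ∈ Θ(n^4 · (log n)^3).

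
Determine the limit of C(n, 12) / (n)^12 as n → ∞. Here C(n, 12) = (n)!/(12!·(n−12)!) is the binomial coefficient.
lim = 1/12! = 1/479001600

With N = n → ∞: C(N, 12) / N^12 = [N(N−1)…(N−11)] / (12! · N^12) = (1/12!) · 1 · (1 − 1/n) · … · (1 − 11/n). Each factor → 1 as N → ∞, so the limit is 1/12! = 1/479001600.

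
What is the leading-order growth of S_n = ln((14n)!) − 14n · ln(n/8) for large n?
S_n ~ 14n · (ln 112 − 1) + O(ln n)

Stirling: ln((14n)!) = 14n ln(14n) − 14n + O(ln n).
  S_n = 14n ln(14n) − 14n − 14n ln(n/8) + O(ln n)
      = 14n ln(14n) − 14n ln n + 14n ln 8 − 14n + O(ln n)
      = 14n ln 14 + 14n ln 8 − 14n + O(ln n)
      = 14n (ln 112 − 1) + O(ln n).
Numerically ln(112) − 1 ≈ 3.7185.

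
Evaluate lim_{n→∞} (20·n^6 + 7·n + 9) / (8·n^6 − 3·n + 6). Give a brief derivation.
lim = 20/8 = 5/2

For large n the leading n^6 terms dominate both numerator and denominator. Dividing top and bottom by n^6, every other term tends to 0, leaving 20/8 = 5/2.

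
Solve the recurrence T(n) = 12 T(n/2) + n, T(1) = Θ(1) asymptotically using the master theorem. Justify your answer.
T(n) = Θ(n^(log_2 12))

Master theorem: compare f(n) = n to n^(log_2 12) where log_2 12 ≈ 3.585. Since 1 < log_2 12, we have f(n) = O(n^(log_2 12 − ε)) for some ε > 0 — Case 1. Hence T(n) = Θ(n^(log_2 12)).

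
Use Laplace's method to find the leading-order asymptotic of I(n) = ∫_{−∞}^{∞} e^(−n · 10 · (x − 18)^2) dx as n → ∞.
I(n) = sqrt(π/(10n))

Here φ(x) = 10 · (x − 18)^2 has its unique minimum at x* = 18 with φ(x*) = 0 and φ''(x*) = 20. Laplace's method gives
  I(n) ~ e^(−n φ(x*)) · sqrt(2π / (n · φ''(x*))) = sqrt(2π / (20n)) = sqrt(π/(10n)).
This is exact: substituting u = (x − 18)·sqrt(10n) gives I(n) = (1/sqrt(10n)) ∫_{−∞}^{∞} e^(−u^2) du = sqrt(π/(10n)).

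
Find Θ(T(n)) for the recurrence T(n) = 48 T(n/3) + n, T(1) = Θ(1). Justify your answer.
T(n) = Θ(n^(log_3 48))

Master theorem: compare f(n) = n to n^(log_3 48) where log_3 48 ≈ 3.524. Since 1 < log_3 48, we have f(n) = O(n^(log_3 48 − ε)) for some ε > 0 — Case 1. Hence T(n) = Θ(n^(log_3 48)).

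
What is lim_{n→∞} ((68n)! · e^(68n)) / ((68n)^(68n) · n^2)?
lim = 0

Stirling: (68n)! ~ sqrt(2π·68n) · (68n/e)^(68n). Hence
  (68n)! · e^(68n) / (68n)^(68n) ~ sqrt(2π·68n).
Dividing by n^2: sqrt(2π·68n) / n^2 = sqrt(2π·68) · n^((1−4)/2), so the expression behaves like sqrt(2π·68) · n^((1−4)/2) → 0.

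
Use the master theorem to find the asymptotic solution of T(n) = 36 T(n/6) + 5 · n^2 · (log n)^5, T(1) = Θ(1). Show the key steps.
T(n) = Θ(n^2 · (log n)^6)

Here log_6 36 = 2 and f(n) = 5 · n^2 · (log n)^5 = Θ(n^(log_6 36) · (log n)^5). This is the extended Case 2 of the master theorem (f matches the critical exponent up to log factors), giving T(n) = Θ(n^(log_6 36) · (log n)^(5+1)) = Θ(n^2 · (log n)^6).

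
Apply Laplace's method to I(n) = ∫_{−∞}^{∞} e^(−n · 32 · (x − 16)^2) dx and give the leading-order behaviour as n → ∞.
I(n) = sqrt(π/(32n))

Here φ(x) = 32 · (x − 16)^2 has its unique minimum at x* = 16 with φ(x*) = 0 and φ''(x*) = 64. Laplace's method gives
  I(n) ~ e^(−n φ(x*)) · sqrt(2π / (n · φ''(x*))) = sqrt(2π / (64n)) = sqrt(π/(32n)).
This is exact: substituting u = (x − 16)·sqrt(32n) gives I(n) = (1/sqrt(32n)) ∫_{−∞}^{∞} e^(−u^2) du = sqrt(π/(32n)).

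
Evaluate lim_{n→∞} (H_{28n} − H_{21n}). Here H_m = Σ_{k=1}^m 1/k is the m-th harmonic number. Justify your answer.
lim = ln(28/21) = ln(4/3)

Euler-Maclaurin gives H_m = ln m + γ + 1/(2m) + O(1/m^2). The γ and O(1/m) terms cancel in the difference:
  H_{28n} − H_{21n} = ln(28n) − ln(21n) + O(1/n) = ln(28/21) + O(1/n).
Hence the limit is ln(28/21) = ln(4/3).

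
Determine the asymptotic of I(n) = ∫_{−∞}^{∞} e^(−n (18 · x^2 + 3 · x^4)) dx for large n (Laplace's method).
I(n) ~ sqrt(π/(18n))

φ(x) = 18 · x^2 + 3 · x^4 has its unique global minimum at x* = 0 (since φ'(x) = 36x + 12x^3 = 0 only at x = 0 for real x with both coefficients positive, and φ → ∞ as |x| → ∞). At x* = 0, φ(0) = 0 and φ''(0) = 36. Laplace's method then gives
  I(n) ~ sqrt(2π / (n · φ''(0))) · e^(−n φ(0)) = sqrt(2π / (36n)) = sqrt(π/(18n)).
The 3 · x^4 term contributes only at subleading order (an O(1/n) relative correction).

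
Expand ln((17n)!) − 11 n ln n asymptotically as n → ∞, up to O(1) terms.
ln((17n)!) − 11 n ln n = 6 n ln n + 17(ln 17 − 1) n + (1/2) ln(2π·17n) + O(1/n)

Stirling: ln((17n)!) = 17n ln(17n) − 17n + (1/2) ln(2π·17n) + O(1/n).
Expand 17n ln(17n) = 17n (ln n + ln 17) = 17n ln n + 17n ln 17.
Subtract 11n ln n: leading term is (17 − 11) n ln n = 6 n ln n. The next term is 17n ln 17 − 17n = 17(ln 17 − 1) n. Then the (1/2) ln(2π·17n) correction.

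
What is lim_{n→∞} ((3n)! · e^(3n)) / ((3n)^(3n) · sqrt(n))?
lim = sqrt(2π·3)

Stirling: (3n)! ~ sqrt(2π·3n) · (3n/e)^(3n). Hence
  (3n)! · e^(3n) / (3n)^(3n) ~ sqrt(2π·3n).
Dividing by sqrt(n): sqrt(2π·3n) / sqrt(n) = sqrt(2π·3) · n^((1−1)/2), so the limit is sqrt(2π·3).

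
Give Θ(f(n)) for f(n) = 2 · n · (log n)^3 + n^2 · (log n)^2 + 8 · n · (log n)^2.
f(n) ∈ Θ(n^2 · (log n)^2)

Compare the terms by growth order. For large n, n^a · (log n)^b dominates n^a' · (log n)^b' iff a > a', or (a = a' and b > b'). Ranking the 3 terms shows the dominant one is n^2 · (log n)^2. Hence f(n) ∈ Θ(n^2 · (log n)^2).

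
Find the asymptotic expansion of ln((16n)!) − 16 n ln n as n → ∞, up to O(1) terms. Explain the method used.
ln((16n)!) − 16 n ln n = 16(ln 16 − 1) n + (1/2) ln(2π·16n) + O(1/n)

Stirling: ln((16n)!) = 16n ln(16n) − 16n + (1/2) ln(2π·16n) + O(1/n).
Since 16n ln(16n) = 16n ln n + 16n ln 16, subtracting 16n ln n cancels the n ln n term exactly. What remains is 16(ln 16 − 1) n + (1/2) ln(2π·16n) + O(1/n).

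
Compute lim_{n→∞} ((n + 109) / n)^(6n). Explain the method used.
lim = e^654

Rewrite as (1 + 109/n)^(6n). By the standard limit (1 + x/n)^n → e^x, we have (1 + 109/n)^n → e^109, and raising to the 6th power gives e^654.
More precisely, ln[(1 + 109/n)^(6n)] = 6n · ln(1 + 109/n) = 6n · (109/n + O(1/n^2)) = 654 + O(1/n) → 654.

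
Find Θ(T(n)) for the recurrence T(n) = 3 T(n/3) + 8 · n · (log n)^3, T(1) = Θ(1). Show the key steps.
T(n) = Θ(n · (log n)^4)

Here log_3 3 = 1 and f(n) = 8 · n · (log n)^3 = Θ(n^(log_3 3) · (log n)^3). This is the extended Case 2 of the master theorem (f matches the critical exponent up to log factors), giving T(n) = Θ(n^(log_3 3) · (log n)^(3+1)) = Θ(n · (log n)^4).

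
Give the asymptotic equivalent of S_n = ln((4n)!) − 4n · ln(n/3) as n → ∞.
S_n ~ 4n · (ln 12 − 1) + O(ln n)

Stirling: ln((4n)!) = 4n ln(4n) − 4n + O(ln n).
  S_n = 4n ln(4n) − 4n − 4n ln(n/3) + O(ln n)
      = 4n ln(4n) − 4n ln n + 4n ln 3 − 4n + O(ln n)
      = 4n ln 4 + 4n ln 3 − 4n + O(ln n)
      = 4n (ln 12 − 1) + O(ln n).
Numerically ln(12) − 1 ≈ 1.4849.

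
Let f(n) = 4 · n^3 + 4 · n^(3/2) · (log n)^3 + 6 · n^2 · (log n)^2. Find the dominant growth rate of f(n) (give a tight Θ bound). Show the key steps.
f(n) ∈ Θ(n^3)

Compare the terms by growth order. For large n, n^a · (log n)^b dominates n^a' · (log n)^b' iff a > a', or (a = a' and b > b'). Ranking the 3 terms shows the dominant one is 4 · n^3. Hence f(n) ∈ Θ(n^3).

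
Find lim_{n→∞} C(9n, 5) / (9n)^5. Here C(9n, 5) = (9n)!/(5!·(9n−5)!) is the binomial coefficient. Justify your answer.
lim = 1/5! = 1/120

With N = 9n → ∞: C(N, 5) / N^5 = [N(N−1)…(N−4)] / (5! · N^5) = (1/5!) · 1 · (1 − 1/(9n)) · (1 − 2/(9n)) · (1 − 3/(9n)) · (1 − 4/(9n)). Each factor → 1 as N → ∞, so the limit is 1/5! = 1/120.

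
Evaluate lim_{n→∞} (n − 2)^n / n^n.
lim = e^(−2)

Rewrite as (1 − 2/n)^(n). By the standard limit (1 + x/n)^n → e^x, we have (1 − 2/n)^n → e^(−2), and raising to the 1st power gives e^(−2).
More precisely, ln[(1 − 2/n)^(n)] = n · ln(1 − 2/n) = n · (-2/n + O(1/n^2)) = -2 + O(1/n) → -2.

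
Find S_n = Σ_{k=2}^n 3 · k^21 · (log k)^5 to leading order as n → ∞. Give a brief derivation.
S_n ~ 3 · n^22 · (log n)^5 / 22

By integral comparison, S_n = ∫_1^n 3 · x^21 · (log x)^5 dx + O(n^21 · (log n)^5). For the integral, the leading term of ∫_1^n x^21 (log x)^5 dx is n^22/22 · (log n)^5 (by repeated integration by parts; each step lowers the log-exponent and produces a relatively O(1/log n) correction). Hence S_n ~ 3 · n^22 · (log n)^5 / 22.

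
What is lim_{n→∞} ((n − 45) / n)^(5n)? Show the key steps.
lim = e^(−225)

Rewrite as (1 − 45/n)^(5n). By the standard limit (1 + x/n)^n → e^x, we have (1 − 45/n)^n → e^(−45), and raising to the 5th power gives e^(−225).
More precisely, ln[(1 − 45/n)^(5n)] = 5n · ln(1 − 45/n) = 5n · (-45/n + O(1/n^2)) = -225 + O(1/n) → -225.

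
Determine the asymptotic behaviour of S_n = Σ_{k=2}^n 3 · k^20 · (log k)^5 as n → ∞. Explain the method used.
S_n ~ n^21 · (log n)^5 / 7

By integral comparison, S_n = ∫_1^n 3 · x^20 · (log x)^5 dx + O(n^20 · (log n)^5). For the integral, the leading term of ∫_1^n x^20 (log x)^5 dx is n^21/21 · (log n)^5 (by repeated integration by parts; each step lowers the log-exponent and produces a relatively O(1/log n) correction). Hence S_n ~ n^21 · (log n)^5 / 7.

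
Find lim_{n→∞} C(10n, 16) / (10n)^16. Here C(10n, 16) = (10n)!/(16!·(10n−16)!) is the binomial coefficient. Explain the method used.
lim = 1/16! = 1/20922789888000

With N = 10n → ∞: C(N, 16) / N^16 = [N(N−1)…(N−15)] / (16! · N^16) = (1/16!) · 1 · (1 − 1/(10n)) · … · (1 − 15/(10n)). Each factor → 1 as N → ∞, so the limit is 1/16! = 1/20922789888000.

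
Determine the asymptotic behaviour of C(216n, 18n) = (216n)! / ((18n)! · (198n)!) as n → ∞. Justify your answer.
C(216n, 18n) ~ (8916100448256/285311670611)^(18n) · sqrt(6/(11π·18n))

Write N = 18n. Apply Stirling to each factorial:
  (12N)! ~ sqrt(2π·12N) · (12N/e)^(12N),
  N! ~ sqrt(2π N) · (N/e)^N,
  (11N)! ~ sqrt(2π·11N) · (11N/e)^(11N).
The exponential factors combine to (12N)^(12N) / (N^N · (11N)^(11N)) = 12^(12N)/11^(11N) = (12^12/11^11)^N = (8916100448256/285311670611)^N.
The square-root prefactors combine to sqrt(2π·12N) / (sqrt(2π N)·sqrt(2π·11N)) = sqrt(12 / (2π·11·N)) = sqrt(6/(11π·18n)).
Substituting N = 18n: C(216n, 18n) ~ (8916100448256/285311670611)^(18n) · sqrt(6/(11π·18n)).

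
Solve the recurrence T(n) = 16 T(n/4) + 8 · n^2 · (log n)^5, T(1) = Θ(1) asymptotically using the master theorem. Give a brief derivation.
T(n) = Θ(n^2 · (log n)^6)

Here log_4 16 = 2 and f(n) = 8 · n^2 · (log n)^5 = Θ(n^(log_4 16) · (log n)^5). This is the extended Case 2 of the master theorem (f matches the critical exponent up to log factors), giving T(n) = Θ(n^(log_4 16) · (log n)^(5+1)) = Θ(n^2 · (log n)^6).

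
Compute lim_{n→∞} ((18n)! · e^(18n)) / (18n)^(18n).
lim = ∞

Stirling: (18n)! ~ sqrt(2π·18n) · (18n/e)^(18n). Hence
  (18n)! · e^(18n) / (18n)^(18n) ~ sqrt(2π·18n) = sqrt(2π·18) · sqrt(n) → ∞.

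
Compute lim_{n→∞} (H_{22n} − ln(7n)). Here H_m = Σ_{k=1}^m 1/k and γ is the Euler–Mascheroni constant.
lim = ln(22/7) + γ

By Euler-Maclaurin, H_m = ln m + γ + O(1/m). So
  H_{22n} − ln(7n) = ln(22n) + γ − ln(7n) + O(1/n)
                       = ln(22/7) + γ + O(1/n).
Hence the limit is ln(22/7) + γ.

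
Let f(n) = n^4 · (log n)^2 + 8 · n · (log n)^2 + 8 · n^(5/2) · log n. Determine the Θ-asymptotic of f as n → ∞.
f(n) ∈ Θ(n^4 · (log n)^2)

Compare the terms by growth order. For large n, n^a · (log n)^b dominates n^a' · (log n)^b' iff a > a', or (a = a' and b > b'). Ranking the 3 terms shows the dominant one is n^4 · (log n)^2. Hence f(n) ∈ Θ(n^4 · (log n)^2).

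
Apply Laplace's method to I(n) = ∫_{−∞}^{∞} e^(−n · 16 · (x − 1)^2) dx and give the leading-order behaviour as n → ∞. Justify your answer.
I(n) = sqrt(π/(16n))

Here φ(x) = 16 · (x − 1)^2 has its unique minimum at x* = 1 with φ(x*) = 0 and φ''(x*) = 32. Laplace's method gives
  I(n) ~ e^(−n φ(x*)) · sqrt(2π / (n · φ''(x*))) = sqrt(2π / (32n)) = sqrt(π/(16n)).
This is exact: substituting u = (x − 1)·sqrt(16n) gives I(n) = (1/sqrt(16n)) ∫_{−∞}^{∞} e^(−u^2) du = sqrt(π/(16n)).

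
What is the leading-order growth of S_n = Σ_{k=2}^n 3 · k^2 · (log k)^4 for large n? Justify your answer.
S_n ~ n^3 · (log n)^4

By integral comparison, S_n = ∫_1^n 3 · x^2 · (log x)^4 dx + O(n^2 · (log n)^4). For the integral, the leading term of ∫_1^n x^2 (log x)^4 dx is n^3/3 · (log n)^4 (by repeated integration by parts; each step lowers the log-exponent and produces a relatively O(1/log n) correction). Hence S_n ~ n^3 · (log n)^4.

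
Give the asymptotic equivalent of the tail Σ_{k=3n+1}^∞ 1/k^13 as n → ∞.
Σ_{k>3n} 1/k^13 ~ 1/(12 · (3n)^12)

Compare to the integral: ∫_{3n}^∞ x^(−13) dx = [−x^(−12)/12]_{3n}^∞ = 1/((13−1)·(3n)^12). Euler-Maclaurin then gives
  Σ_{k>3n} 1/k^13 = ∫_{3n}^∞ dx/x^13 − 1/(2·(3n)^13) + O(1/(3n)^14).
(Equivalently this is ζ(13) − Σ_{k≤3n} 1/k^13.)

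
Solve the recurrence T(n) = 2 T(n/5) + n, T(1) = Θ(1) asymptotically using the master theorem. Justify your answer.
T(n) = Θ(n)

log_5 2 ≈ 0.431. f(n) = n dominates n^(log_5 2) since 1 > 0.431, and the regularity condition a·f(n/b) = 2·(n/5)^1 = (2/5)·n ≤ c·f(n) holds with c = 2/5 ≈ 0.4 < 1. So this is Case 3: T(n) = Θ(f(n)) = Θ(n).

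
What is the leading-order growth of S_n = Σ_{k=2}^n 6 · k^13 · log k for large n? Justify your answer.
S_n ~ 3 · n^14 log n / 7 − 3 · n^14 / 98

By integral comparison, S_n = ∫_1^n 6 · x^13 · log x dx + O(n^13 · log n). For the integral, ∫ x^13 log x dx = n^14 log n / 14 − n^14/196 (integration by parts). Hence S_n ~ 3 · n^14 log n / 7 − 3 · n^14 / 98.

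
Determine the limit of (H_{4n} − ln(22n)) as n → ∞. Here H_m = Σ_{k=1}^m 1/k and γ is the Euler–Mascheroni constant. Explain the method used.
lim = ln(2/11) + γ

By Euler-Maclaurin, H_m = ln m + γ + O(1/m). So
  H_{4n} − ln(22n) = ln(4n) + γ − ln(22n) + O(1/n)
                       = ln(4/22) + γ + O(1/n).
Hence the limit is ln(4/22) + γ (= ln(2/11)).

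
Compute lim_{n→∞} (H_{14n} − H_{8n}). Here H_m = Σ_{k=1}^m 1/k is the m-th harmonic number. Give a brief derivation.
lim = ln(14/8) = ln(7/4)

Euler-Maclaurin gives H_m = ln m + γ + 1/(2m) + O(1/m^2). The γ and O(1/m) terms cancel in the difference:
  H_{14n} − H_{8n} = ln(14n) − ln(8n) + O(1/n) = ln(14/8) + O(1/n).
Hence the limit is ln(14/8) = ln(7/4).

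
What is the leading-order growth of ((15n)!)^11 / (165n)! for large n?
((15n)!)^11/(165n)! ~ ((2π·15n)^(10/2) / sqrt(11)) · 11^(−11·15n)  →  0

Write N = 15n. Stirling: N! ~ sqrt(2π N)(N/e)^N and (11N)! ~ sqrt(2π·11N)·(11N/e)^(11N).
  (N!)^11/(11N)! ~ (2π N)^(11/2) (N/e)^(11N) / [sqrt(2π·11N) (11N/e)^(11N)]
     = (2π N)^(11/2) / sqrt(2π·11N) · (N/(11N))^(11N)
     = (2π N)^((11−1)/2) / sqrt(11) · 11^(−11N).
Since 11^11 > 1, the factor 11^(−11N) decays exponentially, so the ratio → 0. Substituting N = 15n gives the stated form.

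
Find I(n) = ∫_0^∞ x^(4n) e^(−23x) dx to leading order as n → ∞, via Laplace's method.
I(n) ~ (sqrt(2π·4n) / 23) · (4n/(23e))^(4n)

Write the integrand as exp(4n ln x − 23x) and set f(x) = 4n ln x − 23x. Then f'(x) = 4n/x − 23 = 0 at x* = 4n/23, and f''(x*) = −4n/x*^2 = −23^2/(4n). Laplace's method (interior maximum) gives
  I(n) ~ e^(f(x*)) · sqrt(2π / |f''(x*)|)
        = exp(4n ln(4n/23) − 4n) · sqrt(2π · 4n / 23^2)
        = (4n/23)^(4n) e^(−4n) · sqrt(2π·4n) / 23
        = (sqrt(2π·4n) / 23) · (4n/(23e))^(4n).
This matches Γ(4n+1)/23^(4n+1) with Stirling applied to Γ.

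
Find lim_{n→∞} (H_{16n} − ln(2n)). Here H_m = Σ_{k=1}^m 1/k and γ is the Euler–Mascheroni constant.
lim = ln 8 + γ

By Euler-Maclaurin, H_m = ln m + γ + O(1/m). So
  H_{16n} − ln(2n) = ln(16n) + γ − ln(2n) + O(1/n)
                       = ln(16/2) + γ + O(1/n).
Hence the limit is ln(16/2) + γ (= ln 8).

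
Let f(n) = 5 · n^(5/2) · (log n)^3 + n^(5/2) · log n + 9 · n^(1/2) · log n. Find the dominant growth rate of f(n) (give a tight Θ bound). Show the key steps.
f(n) ∈ Θ(n^(5/2) · (log n)^3)

Compare the terms by growth order. For large n, n^a · (log n)^b dominates n^a' · (log n)^b' iff a > a', or (a = a' and b > b'). Ranking the 3 terms shows the dominant one is 5 · n^(5/2) · (log n)^3. Hence f(n) ∈ Θ(n^(5/2) · (log n)^3).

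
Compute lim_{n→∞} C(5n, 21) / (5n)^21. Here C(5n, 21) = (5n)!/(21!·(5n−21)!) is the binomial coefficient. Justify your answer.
lim = 1/21! = 1/51090942171709440000

With N = 5n → ∞: C(N, 21) / N^21 = [N(N−1)…(N−20)] / (21! · N^21) = (1/21!) · 1 · (1 − 1/(5n)) · … · (1 − 20/(5n)). Each factor → 1 as N → ∞, so the limit is 1/21! = 1/51090942171709440000.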